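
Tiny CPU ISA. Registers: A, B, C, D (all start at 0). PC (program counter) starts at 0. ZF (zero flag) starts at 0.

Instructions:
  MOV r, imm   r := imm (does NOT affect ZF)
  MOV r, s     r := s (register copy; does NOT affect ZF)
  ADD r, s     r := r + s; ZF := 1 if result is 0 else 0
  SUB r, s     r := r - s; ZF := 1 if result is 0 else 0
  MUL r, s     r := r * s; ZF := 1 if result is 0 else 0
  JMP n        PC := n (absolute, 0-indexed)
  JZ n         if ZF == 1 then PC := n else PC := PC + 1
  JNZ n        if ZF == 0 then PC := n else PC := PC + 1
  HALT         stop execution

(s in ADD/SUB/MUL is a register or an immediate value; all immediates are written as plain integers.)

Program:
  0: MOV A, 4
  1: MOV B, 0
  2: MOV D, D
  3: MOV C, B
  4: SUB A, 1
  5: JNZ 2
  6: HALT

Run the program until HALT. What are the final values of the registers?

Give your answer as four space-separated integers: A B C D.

Answer: 0 0 0 0

Derivation:
Step 1: PC=0 exec 'MOV A, 4'. After: A=4 B=0 C=0 D=0 ZF=0 PC=1
Step 2: PC=1 exec 'MOV B, 0'. After: A=4 B=0 C=0 D=0 ZF=0 PC=2
Step 3: PC=2 exec 'MOV D, D'. After: A=4 B=0 C=0 D=0 ZF=0 PC=3
Step 4: PC=3 exec 'MOV C, B'. After: A=4 B=0 C=0 D=0 ZF=0 PC=4
Step 5: PC=4 exec 'SUB A, 1'. After: A=3 B=0 C=0 D=0 ZF=0 PC=5
Step 6: PC=5 exec 'JNZ 2'. After: A=3 B=0 C=0 D=0 ZF=0 PC=2
Step 7: PC=2 exec 'MOV D, D'. After: A=3 B=0 C=0 D=0 ZF=0 PC=3
Step 8: PC=3 exec 'MOV C, B'. After: A=3 B=0 C=0 D=0 ZF=0 PC=4
Step 9: PC=4 exec 'SUB A, 1'. After: A=2 B=0 C=0 D=0 ZF=0 PC=5
Step 10: PC=5 exec 'JNZ 2'. After: A=2 B=0 C=0 D=0 ZF=0 PC=2
Step 11: PC=2 exec 'MOV D, D'. After: A=2 B=0 C=0 D=0 ZF=0 PC=3
Step 12: PC=3 exec 'MOV C, B'. After: A=2 B=0 C=0 D=0 ZF=0 PC=4
Step 13: PC=4 exec 'SUB A, 1'. After: A=1 B=0 C=0 D=0 ZF=0 PC=5
Step 14: PC=5 exec 'JNZ 2'. After: A=1 B=0 C=0 D=0 ZF=0 PC=2
Step 15: PC=2 exec 'MOV D, D'. After: A=1 B=0 C=0 D=0 ZF=0 PC=3
Step 16: PC=3 exec 'MOV C, B'. After: A=1 B=0 C=0 D=0 ZF=0 PC=4
Step 17: PC=4 exec 'SUB A, 1'. After: A=0 B=0 C=0 D=0 ZF=1 PC=5
Step 18: PC=5 exec 'JNZ 2'. After: A=0 B=0 C=0 D=0 ZF=1 PC=6
Step 19: PC=6 exec 'HALT'. After: A=0 B=0 C=0 D=0 ZF=1 PC=6 HALTED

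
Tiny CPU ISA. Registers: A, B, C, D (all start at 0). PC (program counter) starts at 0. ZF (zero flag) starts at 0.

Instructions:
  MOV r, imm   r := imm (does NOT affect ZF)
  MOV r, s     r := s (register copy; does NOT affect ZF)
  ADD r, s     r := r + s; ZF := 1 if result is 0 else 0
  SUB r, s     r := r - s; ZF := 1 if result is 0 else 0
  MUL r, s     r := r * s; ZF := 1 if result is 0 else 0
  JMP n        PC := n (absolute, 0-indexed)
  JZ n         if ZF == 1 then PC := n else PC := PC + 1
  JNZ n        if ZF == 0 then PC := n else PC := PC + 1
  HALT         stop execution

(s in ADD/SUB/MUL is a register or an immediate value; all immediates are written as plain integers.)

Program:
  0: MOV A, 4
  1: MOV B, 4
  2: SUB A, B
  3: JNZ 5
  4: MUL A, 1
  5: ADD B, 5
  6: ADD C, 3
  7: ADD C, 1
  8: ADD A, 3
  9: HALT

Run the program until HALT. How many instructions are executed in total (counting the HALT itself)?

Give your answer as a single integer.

Step 1: PC=0 exec 'MOV A, 4'. After: A=4 B=0 C=0 D=0 ZF=0 PC=1
Step 2: PC=1 exec 'MOV B, 4'. After: A=4 B=4 C=0 D=0 ZF=0 PC=2
Step 3: PC=2 exec 'SUB A, B'. After: A=0 B=4 C=0 D=0 ZF=1 PC=3
Step 4: PC=3 exec 'JNZ 5'. After: A=0 B=4 C=0 D=0 ZF=1 PC=4
Step 5: PC=4 exec 'MUL A, 1'. After: A=0 B=4 C=0 D=0 ZF=1 PC=5
Step 6: PC=5 exec 'ADD B, 5'. After: A=0 B=9 C=0 D=0 ZF=0 PC=6
Step 7: PC=6 exec 'ADD C, 3'. After: A=0 B=9 C=3 D=0 ZF=0 PC=7
Step 8: PC=7 exec 'ADD C, 1'. After: A=0 B=9 C=4 D=0 ZF=0 PC=8
Step 9: PC=8 exec 'ADD A, 3'. After: A=3 B=9 C=4 D=0 ZF=0 PC=9
Step 10: PC=9 exec 'HALT'. After: A=3 B=9 C=4 D=0 ZF=0 PC=9 HALTED
Total instructions executed: 10

Answer: 10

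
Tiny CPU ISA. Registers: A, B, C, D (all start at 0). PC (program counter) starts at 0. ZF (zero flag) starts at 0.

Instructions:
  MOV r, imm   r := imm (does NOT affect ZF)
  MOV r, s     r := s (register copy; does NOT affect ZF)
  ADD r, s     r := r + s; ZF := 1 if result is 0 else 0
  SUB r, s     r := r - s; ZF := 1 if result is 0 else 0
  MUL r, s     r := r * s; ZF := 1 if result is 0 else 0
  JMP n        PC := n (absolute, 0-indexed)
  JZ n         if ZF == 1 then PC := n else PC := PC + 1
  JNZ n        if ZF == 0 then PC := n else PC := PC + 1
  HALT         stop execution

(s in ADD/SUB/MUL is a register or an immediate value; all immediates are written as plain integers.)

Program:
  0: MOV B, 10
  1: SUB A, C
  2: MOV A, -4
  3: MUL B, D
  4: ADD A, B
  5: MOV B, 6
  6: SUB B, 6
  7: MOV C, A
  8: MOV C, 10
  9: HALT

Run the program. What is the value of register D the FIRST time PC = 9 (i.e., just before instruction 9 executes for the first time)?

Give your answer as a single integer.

Step 1: PC=0 exec 'MOV B, 10'. After: A=0 B=10 C=0 D=0 ZF=0 PC=1
Step 2: PC=1 exec 'SUB A, C'. After: A=0 B=10 C=0 D=0 ZF=1 PC=2
Step 3: PC=2 exec 'MOV A, -4'. After: A=-4 B=10 C=0 D=0 ZF=1 PC=3
Step 4: PC=3 exec 'MUL B, D'. After: A=-4 B=0 C=0 D=0 ZF=1 PC=4
Step 5: PC=4 exec 'ADD A, B'. After: A=-4 B=0 C=0 D=0 ZF=0 PC=5
Step 6: PC=5 exec 'MOV B, 6'. After: A=-4 B=6 C=0 D=0 ZF=0 PC=6
Step 7: PC=6 exec 'SUB B, 6'. After: A=-4 B=0 C=0 D=0 ZF=1 PC=7
Step 8: PC=7 exec 'MOV C, A'. After: A=-4 B=0 C=-4 D=0 ZF=1 PC=8
Step 9: PC=8 exec 'MOV C, 10'. After: A=-4 B=0 C=10 D=0 ZF=1 PC=9
First time PC=9: D=0

0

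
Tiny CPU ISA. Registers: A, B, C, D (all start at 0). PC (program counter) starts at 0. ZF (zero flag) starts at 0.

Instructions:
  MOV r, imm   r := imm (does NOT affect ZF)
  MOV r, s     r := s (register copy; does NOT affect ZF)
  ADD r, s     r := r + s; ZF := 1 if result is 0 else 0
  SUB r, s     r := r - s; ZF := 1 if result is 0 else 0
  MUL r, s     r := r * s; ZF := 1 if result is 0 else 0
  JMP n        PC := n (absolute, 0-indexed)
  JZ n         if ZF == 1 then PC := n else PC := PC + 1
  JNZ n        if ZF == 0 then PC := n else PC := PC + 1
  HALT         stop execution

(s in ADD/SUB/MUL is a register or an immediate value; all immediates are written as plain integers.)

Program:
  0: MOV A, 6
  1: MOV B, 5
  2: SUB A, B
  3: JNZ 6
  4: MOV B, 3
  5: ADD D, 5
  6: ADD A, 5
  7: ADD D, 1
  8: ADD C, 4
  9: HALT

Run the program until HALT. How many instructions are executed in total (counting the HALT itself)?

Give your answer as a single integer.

Step 1: PC=0 exec 'MOV A, 6'. After: A=6 B=0 C=0 D=0 ZF=0 PC=1
Step 2: PC=1 exec 'MOV B, 5'. After: A=6 B=5 C=0 D=0 ZF=0 PC=2
Step 3: PC=2 exec 'SUB A, B'. After: A=1 B=5 C=0 D=0 ZF=0 PC=3
Step 4: PC=3 exec 'JNZ 6'. After: A=1 B=5 C=0 D=0 ZF=0 PC=6
Step 5: PC=6 exec 'ADD A, 5'. After: A=6 B=5 C=0 D=0 ZF=0 PC=7
Step 6: PC=7 exec 'ADD D, 1'. After: A=6 B=5 C=0 D=1 ZF=0 PC=8
Step 7: PC=8 exec 'ADD C, 4'. After: A=6 B=5 C=4 D=1 ZF=0 PC=9
Step 8: PC=9 exec 'HALT'. After: A=6 B=5 C=4 D=1 ZF=0 PC=9 HALTED
Total instructions executed: 8

Answer: 8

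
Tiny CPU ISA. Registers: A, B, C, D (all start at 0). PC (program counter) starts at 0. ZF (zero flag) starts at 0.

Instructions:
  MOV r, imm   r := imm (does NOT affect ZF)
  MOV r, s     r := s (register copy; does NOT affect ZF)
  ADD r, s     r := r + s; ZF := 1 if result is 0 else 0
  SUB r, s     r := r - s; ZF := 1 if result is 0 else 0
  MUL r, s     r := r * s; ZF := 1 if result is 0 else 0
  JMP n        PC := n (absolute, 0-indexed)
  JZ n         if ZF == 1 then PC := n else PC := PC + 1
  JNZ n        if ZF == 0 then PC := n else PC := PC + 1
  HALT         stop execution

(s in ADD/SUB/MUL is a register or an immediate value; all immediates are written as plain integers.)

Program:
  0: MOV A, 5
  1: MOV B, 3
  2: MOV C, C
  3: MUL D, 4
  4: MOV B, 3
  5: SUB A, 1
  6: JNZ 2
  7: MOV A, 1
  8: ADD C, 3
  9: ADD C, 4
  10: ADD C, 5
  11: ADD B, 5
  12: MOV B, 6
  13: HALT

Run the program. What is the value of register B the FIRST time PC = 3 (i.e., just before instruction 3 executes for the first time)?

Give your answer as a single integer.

Step 1: PC=0 exec 'MOV A, 5'. After: A=5 B=0 C=0 D=0 ZF=0 PC=1
Step 2: PC=1 exec 'MOV B, 3'. After: A=5 B=3 C=0 D=0 ZF=0 PC=2
Step 3: PC=2 exec 'MOV C, C'. After: A=5 B=3 C=0 D=0 ZF=0 PC=3
First time PC=3: B=3

3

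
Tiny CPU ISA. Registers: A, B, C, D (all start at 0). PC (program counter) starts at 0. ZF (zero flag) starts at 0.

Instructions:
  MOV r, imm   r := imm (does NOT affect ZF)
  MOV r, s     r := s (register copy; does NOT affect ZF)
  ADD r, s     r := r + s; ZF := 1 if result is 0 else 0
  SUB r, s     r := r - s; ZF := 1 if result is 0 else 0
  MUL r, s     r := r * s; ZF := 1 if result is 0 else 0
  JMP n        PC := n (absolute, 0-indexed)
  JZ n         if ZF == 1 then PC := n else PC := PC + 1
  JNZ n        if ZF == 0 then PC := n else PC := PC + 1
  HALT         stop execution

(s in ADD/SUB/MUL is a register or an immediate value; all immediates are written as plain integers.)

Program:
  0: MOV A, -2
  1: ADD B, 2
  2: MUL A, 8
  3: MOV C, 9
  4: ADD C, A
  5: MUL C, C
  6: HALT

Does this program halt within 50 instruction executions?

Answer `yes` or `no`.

Step 1: PC=0 exec 'MOV A, -2'. After: A=-2 B=0 C=0 D=0 ZF=0 PC=1
Step 2: PC=1 exec 'ADD B, 2'. After: A=-2 B=2 C=0 D=0 ZF=0 PC=2
Step 3: PC=2 exec 'MUL A, 8'. After: A=-16 B=2 C=0 D=0 ZF=0 PC=3
Step 4: PC=3 exec 'MOV C, 9'. After: A=-16 B=2 C=9 D=0 ZF=0 PC=4
Step 5: PC=4 exec 'ADD C, A'. After: A=-16 B=2 C=-7 D=0 ZF=0 PC=5
Step 6: PC=5 exec 'MUL C, C'. After: A=-16 B=2 C=49 D=0 ZF=0 PC=6
Step 7: PC=6 exec 'HALT'. After: A=-16 B=2 C=49 D=0 ZF=0 PC=6 HALTED

Answer: yes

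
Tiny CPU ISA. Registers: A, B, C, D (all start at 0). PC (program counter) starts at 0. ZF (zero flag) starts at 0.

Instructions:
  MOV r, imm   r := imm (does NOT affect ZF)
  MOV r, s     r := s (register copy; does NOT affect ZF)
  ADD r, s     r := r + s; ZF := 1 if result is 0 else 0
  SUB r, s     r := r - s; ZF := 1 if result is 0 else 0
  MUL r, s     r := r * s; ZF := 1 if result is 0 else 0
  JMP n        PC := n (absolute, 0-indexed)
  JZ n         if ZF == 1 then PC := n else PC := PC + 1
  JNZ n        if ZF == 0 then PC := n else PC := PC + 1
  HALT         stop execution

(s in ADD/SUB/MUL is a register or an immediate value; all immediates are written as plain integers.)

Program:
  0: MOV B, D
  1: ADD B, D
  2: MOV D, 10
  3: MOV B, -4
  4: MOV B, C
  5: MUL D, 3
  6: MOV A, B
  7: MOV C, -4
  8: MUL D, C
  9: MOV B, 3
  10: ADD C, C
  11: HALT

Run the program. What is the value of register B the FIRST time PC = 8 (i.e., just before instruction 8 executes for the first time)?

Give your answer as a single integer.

Step 1: PC=0 exec 'MOV B, D'. After: A=0 B=0 C=0 D=0 ZF=0 PC=1
Step 2: PC=1 exec 'ADD B, D'. After: A=0 B=0 C=0 D=0 ZF=1 PC=2
Step 3: PC=2 exec 'MOV D, 10'. After: A=0 B=0 C=0 D=10 ZF=1 PC=3
Step 4: PC=3 exec 'MOV B, -4'. After: A=0 B=-4 C=0 D=10 ZF=1 PC=4
Step 5: PC=4 exec 'MOV B, C'. After: A=0 B=0 C=0 D=10 ZF=1 PC=5
Step 6: PC=5 exec 'MUL D, 3'. After: A=0 B=0 C=0 D=30 ZF=0 PC=6
Step 7: PC=6 exec 'MOV A, B'. After: A=0 B=0 C=0 D=30 ZF=0 PC=7
Step 8: PC=7 exec 'MOV C, -4'. After: A=0 B=0 C=-4 D=30 ZF=0 PC=8
First time PC=8: B=0

0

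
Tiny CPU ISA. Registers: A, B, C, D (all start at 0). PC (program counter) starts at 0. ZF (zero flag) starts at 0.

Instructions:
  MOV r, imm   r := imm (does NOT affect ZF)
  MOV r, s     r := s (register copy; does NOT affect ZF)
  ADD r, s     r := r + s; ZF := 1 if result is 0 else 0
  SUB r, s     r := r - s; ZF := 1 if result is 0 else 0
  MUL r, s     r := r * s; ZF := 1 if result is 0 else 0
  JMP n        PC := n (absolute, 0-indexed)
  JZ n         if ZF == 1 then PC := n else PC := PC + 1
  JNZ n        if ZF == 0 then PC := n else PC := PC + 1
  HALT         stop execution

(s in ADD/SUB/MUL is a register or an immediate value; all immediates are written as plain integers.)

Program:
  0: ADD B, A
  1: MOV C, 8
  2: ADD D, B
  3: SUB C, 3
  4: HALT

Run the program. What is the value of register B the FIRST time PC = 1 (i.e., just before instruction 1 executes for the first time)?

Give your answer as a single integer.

Step 1: PC=0 exec 'ADD B, A'. After: A=0 B=0 C=0 D=0 ZF=1 PC=1
First time PC=1: B=0

0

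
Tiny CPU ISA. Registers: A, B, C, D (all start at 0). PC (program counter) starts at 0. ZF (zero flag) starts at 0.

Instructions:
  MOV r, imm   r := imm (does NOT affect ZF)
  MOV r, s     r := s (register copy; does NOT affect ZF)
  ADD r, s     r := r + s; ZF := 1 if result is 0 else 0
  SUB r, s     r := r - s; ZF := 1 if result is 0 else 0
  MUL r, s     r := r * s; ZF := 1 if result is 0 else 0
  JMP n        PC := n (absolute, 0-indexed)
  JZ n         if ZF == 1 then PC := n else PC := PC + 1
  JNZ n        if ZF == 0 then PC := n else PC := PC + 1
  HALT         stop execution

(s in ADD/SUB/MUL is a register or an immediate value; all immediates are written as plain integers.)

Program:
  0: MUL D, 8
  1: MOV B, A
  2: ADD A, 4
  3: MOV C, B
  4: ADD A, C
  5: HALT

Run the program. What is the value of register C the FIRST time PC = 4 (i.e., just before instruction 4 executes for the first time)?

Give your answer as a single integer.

Step 1: PC=0 exec 'MUL D, 8'. After: A=0 B=0 C=0 D=0 ZF=1 PC=1
Step 2: PC=1 exec 'MOV B, A'. After: A=0 B=0 C=0 D=0 ZF=1 PC=2
Step 3: PC=2 exec 'ADD A, 4'. After: A=4 B=0 C=0 D=0 ZF=0 PC=3
Step 4: PC=3 exec 'MOV C, B'. After: A=4 B=0 C=0 D=0 ZF=0 PC=4
First time PC=4: C=0

0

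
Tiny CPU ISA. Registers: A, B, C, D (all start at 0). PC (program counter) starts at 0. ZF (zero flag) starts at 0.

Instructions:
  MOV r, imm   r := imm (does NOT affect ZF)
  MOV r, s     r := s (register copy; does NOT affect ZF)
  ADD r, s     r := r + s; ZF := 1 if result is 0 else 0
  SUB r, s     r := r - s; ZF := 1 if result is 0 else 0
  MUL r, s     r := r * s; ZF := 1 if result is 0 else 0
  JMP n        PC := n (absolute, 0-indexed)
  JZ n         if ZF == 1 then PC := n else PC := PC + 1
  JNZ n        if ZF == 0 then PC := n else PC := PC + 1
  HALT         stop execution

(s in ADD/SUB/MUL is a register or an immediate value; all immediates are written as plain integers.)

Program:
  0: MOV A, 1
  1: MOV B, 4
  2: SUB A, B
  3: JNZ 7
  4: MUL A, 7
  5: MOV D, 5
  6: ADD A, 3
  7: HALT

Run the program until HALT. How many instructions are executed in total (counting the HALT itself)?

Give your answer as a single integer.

Step 1: PC=0 exec 'MOV A, 1'. After: A=1 B=0 C=0 D=0 ZF=0 PC=1
Step 2: PC=1 exec 'MOV B, 4'. After: A=1 B=4 C=0 D=0 ZF=0 PC=2
Step 3: PC=2 exec 'SUB A, B'. After: A=-3 B=4 C=0 D=0 ZF=0 PC=3
Step 4: PC=3 exec 'JNZ 7'. After: A=-3 B=4 C=0 D=0 ZF=0 PC=7
Step 5: PC=7 exec 'HALT'. After: A=-3 B=4 C=0 D=0 ZF=0 PC=7 HALTED
Total instructions executed: 5

Answer: 5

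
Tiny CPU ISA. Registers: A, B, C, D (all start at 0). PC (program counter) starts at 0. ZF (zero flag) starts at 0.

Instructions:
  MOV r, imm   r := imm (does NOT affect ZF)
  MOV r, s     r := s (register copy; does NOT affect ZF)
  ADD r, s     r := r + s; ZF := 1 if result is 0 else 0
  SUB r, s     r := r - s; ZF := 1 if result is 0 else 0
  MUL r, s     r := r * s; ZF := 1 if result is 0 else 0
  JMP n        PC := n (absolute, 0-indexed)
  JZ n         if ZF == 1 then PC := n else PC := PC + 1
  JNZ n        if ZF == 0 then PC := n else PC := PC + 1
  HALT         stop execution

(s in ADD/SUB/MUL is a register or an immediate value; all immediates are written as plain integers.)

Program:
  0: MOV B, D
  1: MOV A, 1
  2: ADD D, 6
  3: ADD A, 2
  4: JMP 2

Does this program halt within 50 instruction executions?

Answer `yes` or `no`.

Step 1: PC=0 exec 'MOV B, D'. After: A=0 B=0 C=0 D=0 ZF=0 PC=1
Step 2: PC=1 exec 'MOV A, 1'. After: A=1 B=0 C=0 D=0 ZF=0 PC=2
Step 3: PC=2 exec 'ADD D, 6'. After: A=1 B=0 C=0 D=6 ZF=0 PC=3
Step 4: PC=3 exec 'ADD A, 2'. After: A=3 B=0 C=0 D=6 ZF=0 PC=4
Step 5: PC=4 exec 'JMP 2'. After: A=3 B=0 C=0 D=6 ZF=0 PC=2
Step 6: PC=2 exec 'ADD D, 6'. After: A=3 B=0 C=0 D=12 ZF=0 PC=3
Step 7: PC=3 exec 'ADD A, 2'. After: A=5 B=0 C=0 D=12 ZF=0 PC=4
Step 8: PC=4 exec 'JMP 2'. After: A=5 B=0 C=0 D=12 ZF=0 PC=2
Step 9: PC=2 exec 'ADD D, 6'. After: A=5 B=0 C=0 D=18 ZF=0 PC=3
Step 10: PC=3 exec 'ADD A, 2'. After: A=7 B=0 C=0 D=18 ZF=0 PC=4
Step 11: PC=4 exec 'JMP 2'. After: A=7 B=0 C=0 D=18 ZF=0 PC=2
Step 12: PC=2 exec 'ADD D, 6'. After: A=7 B=0 C=0 D=24 ZF=0 PC=3
Step 13: PC=3 exec 'ADD A, 2'. After: A=9 B=0 C=0 D=24 ZF=0 PC=4
Step 14: PC=4 exec 'JMP 2'. After: A=9 B=0 C=0 D=24 ZF=0 PC=2
Step 15: PC=2 exec 'ADD D, 6'. After: A=9 B=0 C=0 D=30 ZF=0 PC=3
After 50 steps: not halted. PC revisits the same instructions with no path to HALT; will never halt.

Answer: no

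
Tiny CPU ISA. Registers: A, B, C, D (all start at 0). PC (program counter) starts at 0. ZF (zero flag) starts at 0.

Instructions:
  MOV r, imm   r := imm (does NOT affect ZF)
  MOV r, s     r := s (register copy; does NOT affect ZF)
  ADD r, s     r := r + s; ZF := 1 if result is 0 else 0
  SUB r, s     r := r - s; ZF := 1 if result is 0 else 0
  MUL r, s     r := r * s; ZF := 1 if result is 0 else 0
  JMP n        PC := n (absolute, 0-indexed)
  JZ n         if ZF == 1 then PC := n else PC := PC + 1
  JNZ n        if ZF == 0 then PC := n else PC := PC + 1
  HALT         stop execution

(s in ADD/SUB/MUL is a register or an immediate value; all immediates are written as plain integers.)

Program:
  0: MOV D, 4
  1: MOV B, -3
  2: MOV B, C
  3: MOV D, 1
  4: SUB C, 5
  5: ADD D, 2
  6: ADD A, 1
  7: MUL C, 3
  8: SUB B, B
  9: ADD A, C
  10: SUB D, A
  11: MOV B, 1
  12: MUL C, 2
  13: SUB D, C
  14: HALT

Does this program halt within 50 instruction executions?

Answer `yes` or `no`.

Step 1: PC=0 exec 'MOV D, 4'. After: A=0 B=0 C=0 D=4 ZF=0 PC=1
Step 2: PC=1 exec 'MOV B, -3'. After: A=0 B=-3 C=0 D=4 ZF=0 PC=2
Step 3: PC=2 exec 'MOV B, C'. After: A=0 B=0 C=0 D=4 ZF=0 PC=3
Step 4: PC=3 exec 'MOV D, 1'. After: A=0 B=0 C=0 D=1 ZF=0 PC=4
Step 5: PC=4 exec 'SUB C, 5'. After: A=0 B=0 C=-5 D=1 ZF=0 PC=5
Step 6: PC=5 exec 'ADD D, 2'. After: A=0 B=0 C=-5 D=3 ZF=0 PC=6
Step 7: PC=6 exec 'ADD A, 1'. After: A=1 B=0 C=-5 D=3 ZF=0 PC=7
Step 8: PC=7 exec 'MUL C, 3'. After: A=1 B=0 C=-15 D=3 ZF=0 PC=8
Step 9: PC=8 exec 'SUB B, B'. After: A=1 B=0 C=-15 D=3 ZF=1 PC=9
Step 10: PC=9 exec 'ADD A, C'. After: A=-14 B=0 C=-15 D=3 ZF=0 PC=10
Step 11: PC=10 exec 'SUB D, A'. After: A=-14 B=0 C=-15 D=17 ZF=0 PC=11
Step 12: PC=11 exec 'MOV B, 1'. After: A=-14 B=1 C=-15 D=17 ZF=0 PC=12
Step 13: PC=12 exec 'MUL C, 2'. After: A=-14 B=1 C=-30 D=17 ZF=0 PC=13
Step 14: PC=13 exec 'SUB D, C'. After: A=-14 B=1 C=-30 D=47 ZF=0 PC=14
Step 15: PC=14 exec 'HALT'. After: A=-14 B=1 C=-30 D=47 ZF=0 PC=14 HALTED

Answer: yes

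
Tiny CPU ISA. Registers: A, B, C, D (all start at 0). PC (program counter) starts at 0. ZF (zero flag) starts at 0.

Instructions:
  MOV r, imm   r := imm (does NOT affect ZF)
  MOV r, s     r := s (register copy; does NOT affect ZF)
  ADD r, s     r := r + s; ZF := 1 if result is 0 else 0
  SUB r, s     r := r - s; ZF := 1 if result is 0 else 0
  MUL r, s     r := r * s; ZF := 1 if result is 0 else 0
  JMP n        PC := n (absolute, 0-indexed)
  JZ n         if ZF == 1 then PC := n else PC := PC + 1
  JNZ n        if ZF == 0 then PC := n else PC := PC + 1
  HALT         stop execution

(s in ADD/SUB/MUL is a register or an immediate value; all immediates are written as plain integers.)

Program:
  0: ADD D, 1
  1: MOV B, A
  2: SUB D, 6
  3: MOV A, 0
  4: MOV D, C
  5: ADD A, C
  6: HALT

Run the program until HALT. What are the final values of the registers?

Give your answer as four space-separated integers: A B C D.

Step 1: PC=0 exec 'ADD D, 1'. After: A=0 B=0 C=0 D=1 ZF=0 PC=1
Step 2: PC=1 exec 'MOV B, A'. After: A=0 B=0 C=0 D=1 ZF=0 PC=2
Step 3: PC=2 exec 'SUB D, 6'. After: A=0 B=0 C=0 D=-5 ZF=0 PC=3
Step 4: PC=3 exec 'MOV A, 0'. After: A=0 B=0 C=0 D=-5 ZF=0 PC=4
Step 5: PC=4 exec 'MOV D, C'. After: A=0 B=0 C=0 D=0 ZF=0 PC=5
Step 6: PC=5 exec 'ADD A, C'. After: A=0 B=0 C=0 D=0 ZF=1 PC=6
Step 7: PC=6 exec 'HALT'. After: A=0 B=0 C=0 D=0 ZF=1 PC=6 HALTED

Answer: 0 0 0 0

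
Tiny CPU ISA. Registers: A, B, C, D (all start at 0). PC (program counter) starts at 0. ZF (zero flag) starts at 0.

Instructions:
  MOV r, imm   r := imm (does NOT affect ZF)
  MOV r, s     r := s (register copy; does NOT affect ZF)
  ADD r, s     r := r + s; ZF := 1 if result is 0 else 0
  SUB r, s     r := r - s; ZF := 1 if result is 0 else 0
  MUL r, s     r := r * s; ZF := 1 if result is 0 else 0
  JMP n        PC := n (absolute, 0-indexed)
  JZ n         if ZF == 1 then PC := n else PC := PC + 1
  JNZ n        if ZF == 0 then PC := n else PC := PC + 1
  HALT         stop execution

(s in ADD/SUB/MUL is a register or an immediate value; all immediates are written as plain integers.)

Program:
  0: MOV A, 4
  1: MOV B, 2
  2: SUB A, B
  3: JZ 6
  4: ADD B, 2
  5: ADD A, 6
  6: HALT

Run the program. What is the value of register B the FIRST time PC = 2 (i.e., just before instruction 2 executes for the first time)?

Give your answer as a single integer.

Step 1: PC=0 exec 'MOV A, 4'. After: A=4 B=0 C=0 D=0 ZF=0 PC=1
Step 2: PC=1 exec 'MOV B, 2'. After: A=4 B=2 C=0 D=0 ZF=0 PC=2
First time PC=2: B=2

2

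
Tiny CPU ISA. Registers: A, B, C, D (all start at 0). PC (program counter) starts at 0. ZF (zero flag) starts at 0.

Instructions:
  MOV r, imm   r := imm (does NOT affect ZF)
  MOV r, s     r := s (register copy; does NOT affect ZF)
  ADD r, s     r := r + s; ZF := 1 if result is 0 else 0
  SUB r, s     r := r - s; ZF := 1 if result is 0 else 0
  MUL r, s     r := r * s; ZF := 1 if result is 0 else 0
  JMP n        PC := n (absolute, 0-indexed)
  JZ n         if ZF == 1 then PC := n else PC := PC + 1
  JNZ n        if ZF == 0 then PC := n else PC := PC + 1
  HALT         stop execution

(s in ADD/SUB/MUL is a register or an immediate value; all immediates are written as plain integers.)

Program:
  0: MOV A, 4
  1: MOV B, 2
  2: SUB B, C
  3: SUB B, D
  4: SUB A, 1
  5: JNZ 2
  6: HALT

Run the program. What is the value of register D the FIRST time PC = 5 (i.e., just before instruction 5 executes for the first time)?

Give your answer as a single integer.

Step 1: PC=0 exec 'MOV A, 4'. After: A=4 B=0 C=0 D=0 ZF=0 PC=1
Step 2: PC=1 exec 'MOV B, 2'. After: A=4 B=2 C=0 D=0 ZF=0 PC=2
Step 3: PC=2 exec 'SUB B, C'. After: A=4 B=2 C=0 D=0 ZF=0 PC=3
Step 4: PC=3 exec 'SUB B, D'. After: A=4 B=2 C=0 D=0 ZF=0 PC=4
Step 5: PC=4 exec 'SUB A, 1'. After: A=3 B=2 C=0 D=0 ZF=0 PC=5
First time PC=5: D=0

0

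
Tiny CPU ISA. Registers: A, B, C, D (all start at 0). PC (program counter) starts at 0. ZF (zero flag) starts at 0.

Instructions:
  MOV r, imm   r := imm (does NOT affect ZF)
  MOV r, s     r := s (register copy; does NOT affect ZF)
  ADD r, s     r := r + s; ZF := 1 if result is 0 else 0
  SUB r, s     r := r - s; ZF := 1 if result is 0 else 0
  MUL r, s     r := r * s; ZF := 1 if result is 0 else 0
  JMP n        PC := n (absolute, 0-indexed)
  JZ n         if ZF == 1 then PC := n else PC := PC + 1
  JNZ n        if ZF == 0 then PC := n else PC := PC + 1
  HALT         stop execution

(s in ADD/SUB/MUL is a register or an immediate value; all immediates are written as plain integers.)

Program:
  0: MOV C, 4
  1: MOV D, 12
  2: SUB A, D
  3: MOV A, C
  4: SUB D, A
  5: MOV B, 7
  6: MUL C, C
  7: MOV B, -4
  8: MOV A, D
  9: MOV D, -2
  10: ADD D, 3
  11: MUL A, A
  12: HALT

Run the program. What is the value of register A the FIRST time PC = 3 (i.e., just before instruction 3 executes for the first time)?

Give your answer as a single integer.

Step 1: PC=0 exec 'MOV C, 4'. After: A=0 B=0 C=4 D=0 ZF=0 PC=1
Step 2: PC=1 exec 'MOV D, 12'. After: A=0 B=0 C=4 D=12 ZF=0 PC=2
Step 3: PC=2 exec 'SUB A, D'. After: A=-12 B=0 C=4 D=12 ZF=0 PC=3
First time PC=3: A=-12

-12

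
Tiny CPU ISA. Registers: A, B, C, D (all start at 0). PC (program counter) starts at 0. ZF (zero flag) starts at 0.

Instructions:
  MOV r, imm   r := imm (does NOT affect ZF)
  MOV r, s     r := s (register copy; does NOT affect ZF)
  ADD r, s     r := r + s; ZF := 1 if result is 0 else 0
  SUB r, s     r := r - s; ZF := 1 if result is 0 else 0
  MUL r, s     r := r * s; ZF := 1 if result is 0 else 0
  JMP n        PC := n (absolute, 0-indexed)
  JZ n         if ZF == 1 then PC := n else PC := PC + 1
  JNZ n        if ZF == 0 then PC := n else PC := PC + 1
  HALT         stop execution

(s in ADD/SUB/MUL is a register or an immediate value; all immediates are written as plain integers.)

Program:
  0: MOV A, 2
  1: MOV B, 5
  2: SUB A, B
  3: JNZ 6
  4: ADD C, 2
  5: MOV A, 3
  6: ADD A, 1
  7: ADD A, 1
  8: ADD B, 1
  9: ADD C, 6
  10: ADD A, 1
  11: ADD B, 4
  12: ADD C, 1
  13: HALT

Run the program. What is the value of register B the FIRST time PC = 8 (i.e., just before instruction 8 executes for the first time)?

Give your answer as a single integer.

Step 1: PC=0 exec 'MOV A, 2'. After: A=2 B=0 C=0 D=0 ZF=0 PC=1
Step 2: PC=1 exec 'MOV B, 5'. After: A=2 B=5 C=0 D=0 ZF=0 PC=2
Step 3: PC=2 exec 'SUB A, B'. After: A=-3 B=5 C=0 D=0 ZF=0 PC=3
Step 4: PC=3 exec 'JNZ 6'. After: A=-3 B=5 C=0 D=0 ZF=0 PC=6
Step 5: PC=6 exec 'ADD A, 1'. After: A=-2 B=5 C=0 D=0 ZF=0 PC=7
Step 6: PC=7 exec 'ADD A, 1'. After: A=-1 B=5 C=0 D=0 ZF=0 PC=8
First time PC=8: B=5

5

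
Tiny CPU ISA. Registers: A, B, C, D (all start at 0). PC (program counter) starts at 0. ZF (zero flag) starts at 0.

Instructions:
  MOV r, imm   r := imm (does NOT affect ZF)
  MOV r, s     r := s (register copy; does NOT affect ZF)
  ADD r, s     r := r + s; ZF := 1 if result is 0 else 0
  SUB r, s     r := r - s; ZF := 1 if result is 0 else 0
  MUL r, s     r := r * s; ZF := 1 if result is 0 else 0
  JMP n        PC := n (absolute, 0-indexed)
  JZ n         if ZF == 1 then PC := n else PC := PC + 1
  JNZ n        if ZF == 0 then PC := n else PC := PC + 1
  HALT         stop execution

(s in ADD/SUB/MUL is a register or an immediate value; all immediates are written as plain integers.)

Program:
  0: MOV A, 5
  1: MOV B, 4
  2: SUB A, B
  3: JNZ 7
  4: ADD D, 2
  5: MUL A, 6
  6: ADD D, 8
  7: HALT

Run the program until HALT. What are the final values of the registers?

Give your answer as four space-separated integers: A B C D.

Step 1: PC=0 exec 'MOV A, 5'. After: A=5 B=0 C=0 D=0 ZF=0 PC=1
Step 2: PC=1 exec 'MOV B, 4'. After: A=5 B=4 C=0 D=0 ZF=0 PC=2
Step 3: PC=2 exec 'SUB A, B'. After: A=1 B=4 C=0 D=0 ZF=0 PC=3
Step 4: PC=3 exec 'JNZ 7'. After: A=1 B=4 C=0 D=0 ZF=0 PC=7
Step 5: PC=7 exec 'HALT'. After: A=1 B=4 C=0 D=0 ZF=0 PC=7 HALTED

Answer: 1 4 0 0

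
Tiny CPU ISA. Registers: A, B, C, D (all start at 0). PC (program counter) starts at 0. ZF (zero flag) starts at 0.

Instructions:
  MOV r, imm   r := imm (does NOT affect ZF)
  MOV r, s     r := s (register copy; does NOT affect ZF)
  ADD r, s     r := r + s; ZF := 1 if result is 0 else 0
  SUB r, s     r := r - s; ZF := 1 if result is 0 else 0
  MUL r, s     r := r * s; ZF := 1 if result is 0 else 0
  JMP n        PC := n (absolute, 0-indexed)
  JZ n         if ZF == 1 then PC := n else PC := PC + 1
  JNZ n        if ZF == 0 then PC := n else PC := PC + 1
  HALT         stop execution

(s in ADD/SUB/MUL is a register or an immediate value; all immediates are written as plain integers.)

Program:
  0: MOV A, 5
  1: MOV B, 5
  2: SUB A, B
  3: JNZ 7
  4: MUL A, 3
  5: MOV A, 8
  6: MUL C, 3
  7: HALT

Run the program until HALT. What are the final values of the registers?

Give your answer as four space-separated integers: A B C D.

Answer: 8 5 0 0

Derivation:
Step 1: PC=0 exec 'MOV A, 5'. After: A=5 B=0 C=0 D=0 ZF=0 PC=1
Step 2: PC=1 exec 'MOV B, 5'. After: A=5 B=5 C=0 D=0 ZF=0 PC=2
Step 3: PC=2 exec 'SUB A, B'. After: A=0 B=5 C=0 D=0 ZF=1 PC=3
Step 4: PC=3 exec 'JNZ 7'. After: A=0 B=5 C=0 D=0 ZF=1 PC=4
Step 5: PC=4 exec 'MUL A, 3'. After: A=0 B=5 C=0 D=0 ZF=1 PC=5
Step 6: PC=5 exec 'MOV A, 8'. After: A=8 B=5 C=0 D=0 ZF=1 PC=6
Step 7: PC=6 exec 'MUL C, 3'. After: A=8 B=5 C=0 D=0 ZF=1 PC=7
Step 8: PC=7 exec 'HALT'. After: A=8 B=5 C=0 D=0 ZF=1 PC=7 HALTED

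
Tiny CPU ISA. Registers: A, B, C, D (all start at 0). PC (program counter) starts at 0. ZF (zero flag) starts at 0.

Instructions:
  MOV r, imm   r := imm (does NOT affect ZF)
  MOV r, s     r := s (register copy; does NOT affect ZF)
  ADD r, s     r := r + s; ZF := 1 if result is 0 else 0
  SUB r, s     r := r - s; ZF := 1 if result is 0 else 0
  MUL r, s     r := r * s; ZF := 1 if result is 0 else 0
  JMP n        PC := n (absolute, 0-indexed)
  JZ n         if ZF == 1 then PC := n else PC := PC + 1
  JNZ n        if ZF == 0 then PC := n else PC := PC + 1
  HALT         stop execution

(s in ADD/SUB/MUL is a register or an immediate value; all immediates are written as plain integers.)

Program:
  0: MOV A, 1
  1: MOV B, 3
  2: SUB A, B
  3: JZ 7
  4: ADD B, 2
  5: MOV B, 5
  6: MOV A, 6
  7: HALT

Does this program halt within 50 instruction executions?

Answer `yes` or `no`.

Answer: yes

Derivation:
Step 1: PC=0 exec 'MOV A, 1'. After: A=1 B=0 C=0 D=0 ZF=0 PC=1
Step 2: PC=1 exec 'MOV B, 3'. After: A=1 B=3 C=0 D=0 ZF=0 PC=2
Step 3: PC=2 exec 'SUB A, B'. After: A=-2 B=3 C=0 D=0 ZF=0 PC=3
Step 4: PC=3 exec 'JZ 7'. After: A=-2 B=3 C=0 D=0 ZF=0 PC=4
Step 5: PC=4 exec 'ADD B, 2'. After: A=-2 B=5 C=0 D=0 ZF=0 PC=5
Step 6: PC=5 exec 'MOV B, 5'. After: A=-2 B=5 C=0 D=0 ZF=0 PC=6
Step 7: PC=6 exec 'MOV A, 6'. After: A=6 B=5 C=0 D=0 ZF=0 PC=7
Step 8: PC=7 exec 'HALT'. After: A=6 B=5 C=0 D=0 ZF=0 PC=7 HALTED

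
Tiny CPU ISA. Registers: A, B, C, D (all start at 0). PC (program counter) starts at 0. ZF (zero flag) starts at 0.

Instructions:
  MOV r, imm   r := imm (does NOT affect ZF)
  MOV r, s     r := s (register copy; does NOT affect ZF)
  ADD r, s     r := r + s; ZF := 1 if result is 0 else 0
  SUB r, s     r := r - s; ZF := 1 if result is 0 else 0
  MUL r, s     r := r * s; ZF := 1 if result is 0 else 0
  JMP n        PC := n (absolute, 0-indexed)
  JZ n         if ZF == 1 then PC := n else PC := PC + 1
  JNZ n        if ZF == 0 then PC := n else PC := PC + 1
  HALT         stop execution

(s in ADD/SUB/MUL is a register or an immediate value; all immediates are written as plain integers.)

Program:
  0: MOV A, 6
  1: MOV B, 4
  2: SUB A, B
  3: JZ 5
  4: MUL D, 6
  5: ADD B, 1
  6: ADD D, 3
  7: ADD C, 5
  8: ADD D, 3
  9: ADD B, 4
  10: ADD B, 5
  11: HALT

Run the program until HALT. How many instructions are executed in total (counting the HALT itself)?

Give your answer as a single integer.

Answer: 12

Derivation:
Step 1: PC=0 exec 'MOV A, 6'. After: A=6 B=0 C=0 D=0 ZF=0 PC=1
Step 2: PC=1 exec 'MOV B, 4'. After: A=6 B=4 C=0 D=0 ZF=0 PC=2
Step 3: PC=2 exec 'SUB A, B'. After: A=2 B=4 C=0 D=0 ZF=0 PC=3
Step 4: PC=3 exec 'JZ 5'. After: A=2 B=4 C=0 D=0 ZF=0 PC=4
Step 5: PC=4 exec 'MUL D, 6'. After: A=2 B=4 C=0 D=0 ZF=1 PC=5
Step 6: PC=5 exec 'ADD B, 1'. After: A=2 B=5 C=0 D=0 ZF=0 PC=6
Step 7: PC=6 exec 'ADD D, 3'. After: A=2 B=5 C=0 D=3 ZF=0 PC=7
Step 8: PC=7 exec 'ADD C, 5'. After: A=2 B=5 C=5 D=3 ZF=0 PC=8
Step 9: PC=8 exec 'ADD D, 3'. After: A=2 B=5 C=5 D=6 ZF=0 PC=9
Step 10: PC=9 exec 'ADD B, 4'. After: A=2 B=9 C=5 D=6 ZF=0 PC=10
Step 11: PC=10 exec 'ADD B, 5'. After: A=2 B=14 C=5 D=6 ZF=0 PC=11
Step 12: PC=11 exec 'HALT'. After: A=2 B=14 C=5 D=6 ZF=0 PC=11 HALTED
Total instructions executed: 12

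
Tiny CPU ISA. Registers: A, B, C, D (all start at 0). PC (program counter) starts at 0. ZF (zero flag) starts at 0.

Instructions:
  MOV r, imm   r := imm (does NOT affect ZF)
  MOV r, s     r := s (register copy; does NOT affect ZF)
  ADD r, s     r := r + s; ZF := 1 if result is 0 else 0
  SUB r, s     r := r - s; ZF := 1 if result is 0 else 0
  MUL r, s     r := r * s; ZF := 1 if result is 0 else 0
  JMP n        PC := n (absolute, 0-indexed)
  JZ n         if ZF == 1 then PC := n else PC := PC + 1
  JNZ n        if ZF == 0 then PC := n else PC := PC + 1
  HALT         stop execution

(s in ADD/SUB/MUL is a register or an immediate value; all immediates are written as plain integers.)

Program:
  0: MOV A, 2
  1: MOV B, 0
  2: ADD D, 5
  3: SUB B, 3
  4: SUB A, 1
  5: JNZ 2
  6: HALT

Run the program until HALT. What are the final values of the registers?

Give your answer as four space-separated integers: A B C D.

Answer: 0 -6 0 10

Derivation:
Step 1: PC=0 exec 'MOV A, 2'. After: A=2 B=0 C=0 D=0 ZF=0 PC=1
Step 2: PC=1 exec 'MOV B, 0'. After: A=2 B=0 C=0 D=0 ZF=0 PC=2
Step 3: PC=2 exec 'ADD D, 5'. After: A=2 B=0 C=0 D=5 ZF=0 PC=3
Step 4: PC=3 exec 'SUB B, 3'. After: A=2 B=-3 C=0 D=5 ZF=0 PC=4
Step 5: PC=4 exec 'SUB A, 1'. After: A=1 B=-3 C=0 D=5 ZF=0 PC=5
Step 6: PC=5 exec 'JNZ 2'. After: A=1 B=-3 C=0 D=5 ZF=0 PC=2
Step 7: PC=2 exec 'ADD D, 5'. After: A=1 B=-3 C=0 D=10 ZF=0 PC=3
Step 8: PC=3 exec 'SUB B, 3'. After: A=1 B=-6 C=0 D=10 ZF=0 PC=4
Step 9: PC=4 exec 'SUB A, 1'. After: A=0 B=-6 C=0 D=10 ZF=1 PC=5
Step 10: PC=5 exec 'JNZ 2'. After: A=0 B=-6 C=0 D=10 ZF=1 PC=6
Step 11: PC=6 exec 'HALT'. After: A=0 B=-6 C=0 D=10 ZF=1 PC=6 HALTED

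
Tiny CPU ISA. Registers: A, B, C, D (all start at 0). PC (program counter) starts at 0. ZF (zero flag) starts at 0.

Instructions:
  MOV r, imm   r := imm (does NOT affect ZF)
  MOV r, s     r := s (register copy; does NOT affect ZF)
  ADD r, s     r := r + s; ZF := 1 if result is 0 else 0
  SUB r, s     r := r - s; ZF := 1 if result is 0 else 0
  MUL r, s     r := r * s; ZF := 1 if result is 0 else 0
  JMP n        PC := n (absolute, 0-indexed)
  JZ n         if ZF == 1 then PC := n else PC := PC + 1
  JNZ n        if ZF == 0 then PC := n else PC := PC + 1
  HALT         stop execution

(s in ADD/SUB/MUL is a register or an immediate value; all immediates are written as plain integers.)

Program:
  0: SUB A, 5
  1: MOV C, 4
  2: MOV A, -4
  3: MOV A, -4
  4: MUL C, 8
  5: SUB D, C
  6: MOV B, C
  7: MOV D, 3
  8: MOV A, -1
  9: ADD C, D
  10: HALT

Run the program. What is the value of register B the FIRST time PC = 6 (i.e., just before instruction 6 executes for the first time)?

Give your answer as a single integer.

Step 1: PC=0 exec 'SUB A, 5'. After: A=-5 B=0 C=0 D=0 ZF=0 PC=1
Step 2: PC=1 exec 'MOV C, 4'. After: A=-5 B=0 C=4 D=0 ZF=0 PC=2
Step 3: PC=2 exec 'MOV A, -4'. After: A=-4 B=0 C=4 D=0 ZF=0 PC=3
Step 4: PC=3 exec 'MOV A, -4'. After: A=-4 B=0 C=4 D=0 ZF=0 PC=4
Step 5: PC=4 exec 'MUL C, 8'. After: A=-4 B=0 C=32 D=0 ZF=0 PC=5
Step 6: PC=5 exec 'SUB D, C'. After: A=-4 B=0 C=32 D=-32 ZF=0 PC=6
First time PC=6: B=0

0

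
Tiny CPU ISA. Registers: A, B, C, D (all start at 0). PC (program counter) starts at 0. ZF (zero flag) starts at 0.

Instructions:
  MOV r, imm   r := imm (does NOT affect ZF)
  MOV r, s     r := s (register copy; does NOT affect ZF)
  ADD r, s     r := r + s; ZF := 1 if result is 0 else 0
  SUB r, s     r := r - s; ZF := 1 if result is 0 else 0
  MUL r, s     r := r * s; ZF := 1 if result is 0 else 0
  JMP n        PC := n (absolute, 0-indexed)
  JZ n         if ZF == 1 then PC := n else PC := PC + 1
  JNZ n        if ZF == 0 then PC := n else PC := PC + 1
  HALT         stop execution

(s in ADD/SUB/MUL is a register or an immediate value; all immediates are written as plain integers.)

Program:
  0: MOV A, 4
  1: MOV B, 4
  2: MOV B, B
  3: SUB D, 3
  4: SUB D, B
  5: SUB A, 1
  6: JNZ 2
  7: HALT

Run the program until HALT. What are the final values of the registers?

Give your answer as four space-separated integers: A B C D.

Answer: 0 4 0 -28

Derivation:
Step 1: PC=0 exec 'MOV A, 4'. After: A=4 B=0 C=0 D=0 ZF=0 PC=1
Step 2: PC=1 exec 'MOV B, 4'. After: A=4 B=4 C=0 D=0 ZF=0 PC=2
Step 3: PC=2 exec 'MOV B, B'. After: A=4 B=4 C=0 D=0 ZF=0 PC=3
Step 4: PC=3 exec 'SUB D, 3'. After: A=4 B=4 C=0 D=-3 ZF=0 PC=4
Step 5: PC=4 exec 'SUB D, B'. After: A=4 B=4 C=0 D=-7 ZF=0 PC=5
Step 6: PC=5 exec 'SUB A, 1'. After: A=3 B=4 C=0 D=-7 ZF=0 PC=6
Step 7: PC=6 exec 'JNZ 2'. After: A=3 B=4 C=0 D=-7 ZF=0 PC=2
Step 8: PC=2 exec 'MOV B, B'. After: A=3 B=4 C=0 D=-7 ZF=0 PC=3
Step 9: PC=3 exec 'SUB D, 3'. After: A=3 B=4 C=0 D=-10 ZF=0 PC=4
Step 10: PC=4 exec 'SUB D, B'. After: A=3 B=4 C=0 D=-14 ZF=0 PC=5
Step 11: PC=5 exec 'SUB A, 1'. After: A=2 B=4 C=0 D=-14 ZF=0 PC=6
Step 12: PC=6 exec 'JNZ 2'. After: A=2 B=4 C=0 D=-14 ZF=0 PC=2
Step 13: PC=2 exec 'MOV B, B'. After: A=2 B=4 C=0 D=-14 ZF=0 PC=3
Step 14: PC=3 exec 'SUB D, 3'. After: A=2 B=4 C=0 D=-17 ZF=0 PC=4
Step 15: PC=4 exec 'SUB D, B'. After: A=2 B=4 C=0 D=-21 ZF=0 PC=5
Step 16: PC=5 exec 'SUB A, 1'. After: A=1 B=4 C=0 D=-21 ZF=0 PC=6
Step 17: PC=6 exec 'JNZ 2'. After: A=1 B=4 C=0 D=-21 ZF=0 PC=2
Step 18: PC=2 exec 'MOV B, B'. After: A=1 B=4 C=0 D=-21 ZF=0 PC=3
Step 19: PC=3 exec 'SUB D, 3'. After: A=1 B=4 C=0 D=-24 ZF=0 PC=4
Step 20: PC=4 exec 'SUB D, B'. After: A=1 B=4 C=0 D=-28 ZF=0 PC=5
Step 21: PC=5 exec 'SUB A, 1'. After: A=0 B=4 C=0 D=-28 ZF=1 PC=6
Step 22: PC=6 exec 'JNZ 2'. After: A=0 B=4 C=0 D=-28 ZF=1 PC=7
Step 23: PC=7 exec 'HALT'. After: A=0 B=4 C=0 D=-28 ZF=1 PC=7 HALTED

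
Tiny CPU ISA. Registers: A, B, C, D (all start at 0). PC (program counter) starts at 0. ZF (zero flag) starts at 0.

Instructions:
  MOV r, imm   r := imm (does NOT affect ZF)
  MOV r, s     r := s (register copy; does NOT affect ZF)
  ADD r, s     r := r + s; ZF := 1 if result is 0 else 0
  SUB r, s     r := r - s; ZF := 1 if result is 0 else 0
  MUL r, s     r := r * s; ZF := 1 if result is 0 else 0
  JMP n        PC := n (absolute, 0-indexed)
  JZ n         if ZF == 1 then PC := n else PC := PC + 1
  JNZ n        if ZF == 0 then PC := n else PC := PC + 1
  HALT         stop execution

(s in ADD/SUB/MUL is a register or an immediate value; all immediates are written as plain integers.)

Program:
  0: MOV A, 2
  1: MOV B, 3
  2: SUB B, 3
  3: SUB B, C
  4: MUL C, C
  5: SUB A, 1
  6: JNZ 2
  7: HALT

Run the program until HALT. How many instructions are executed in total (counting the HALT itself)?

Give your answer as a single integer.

Step 1: PC=0 exec 'MOV A, 2'. After: A=2 B=0 C=0 D=0 ZF=0 PC=1
Step 2: PC=1 exec 'MOV B, 3'. After: A=2 B=3 C=0 D=0 ZF=0 PC=2
Step 3: PC=2 exec 'SUB B, 3'. After: A=2 B=0 C=0 D=0 ZF=1 PC=3
Step 4: PC=3 exec 'SUB B, C'. After: A=2 B=0 C=0 D=0 ZF=1 PC=4
Step 5: PC=4 exec 'MUL C, C'. After: A=2 B=0 C=0 D=0 ZF=1 PC=5
Step 6: PC=5 exec 'SUB A, 1'. After: A=1 B=0 C=0 D=0 ZF=0 PC=6
Step 7: PC=6 exec 'JNZ 2'. After: A=1 B=0 C=0 D=0 ZF=0 PC=2
Step 8: PC=2 exec 'SUB B, 3'. After: A=1 B=-3 C=0 D=0 ZF=0 PC=3
Step 9: PC=3 exec 'SUB B, C'. After: A=1 B=-3 C=0 D=0 ZF=0 PC=4
Step 10: PC=4 exec 'MUL C, C'. After: A=1 B=-3 C=0 D=0 ZF=1 PC=5
Step 11: PC=5 exec 'SUB A, 1'. After: A=0 B=-3 C=0 D=0 ZF=1 PC=6
Step 12: PC=6 exec 'JNZ 2'. After: A=0 B=-3 C=0 D=0 ZF=1 PC=7
Step 13: PC=7 exec 'HALT'. After: A=0 B=-3 C=0 D=0 ZF=1 PC=7 HALTED
Total instructions executed: 13

Answer: 13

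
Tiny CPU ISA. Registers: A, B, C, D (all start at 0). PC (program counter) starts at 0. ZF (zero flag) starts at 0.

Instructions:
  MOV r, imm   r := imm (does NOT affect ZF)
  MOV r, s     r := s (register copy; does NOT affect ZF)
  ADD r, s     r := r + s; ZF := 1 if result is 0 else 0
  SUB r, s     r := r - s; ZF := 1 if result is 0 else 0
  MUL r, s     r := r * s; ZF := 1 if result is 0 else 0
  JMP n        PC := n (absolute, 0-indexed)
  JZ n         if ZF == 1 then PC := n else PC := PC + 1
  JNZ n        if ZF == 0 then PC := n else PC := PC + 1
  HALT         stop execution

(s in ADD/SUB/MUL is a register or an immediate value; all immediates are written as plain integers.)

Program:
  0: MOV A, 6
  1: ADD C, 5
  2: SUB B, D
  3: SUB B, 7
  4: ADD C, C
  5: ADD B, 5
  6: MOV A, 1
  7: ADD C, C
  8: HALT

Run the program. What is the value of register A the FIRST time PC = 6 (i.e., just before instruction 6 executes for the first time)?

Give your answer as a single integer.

Step 1: PC=0 exec 'MOV A, 6'. After: A=6 B=0 C=0 D=0 ZF=0 PC=1
Step 2: PC=1 exec 'ADD C, 5'. After: A=6 B=0 C=5 D=0 ZF=0 PC=2
Step 3: PC=2 exec 'SUB B, D'. After: A=6 B=0 C=5 D=0 ZF=1 PC=3
Step 4: PC=3 exec 'SUB B, 7'. After: A=6 B=-7 C=5 D=0 ZF=0 PC=4
Step 5: PC=4 exec 'ADD C, C'. After: A=6 B=-7 C=10 D=0 ZF=0 PC=5
Step 6: PC=5 exec 'ADD B, 5'. After: A=6 B=-2 C=10 D=0 ZF=0 PC=6
First time PC=6: A=6

6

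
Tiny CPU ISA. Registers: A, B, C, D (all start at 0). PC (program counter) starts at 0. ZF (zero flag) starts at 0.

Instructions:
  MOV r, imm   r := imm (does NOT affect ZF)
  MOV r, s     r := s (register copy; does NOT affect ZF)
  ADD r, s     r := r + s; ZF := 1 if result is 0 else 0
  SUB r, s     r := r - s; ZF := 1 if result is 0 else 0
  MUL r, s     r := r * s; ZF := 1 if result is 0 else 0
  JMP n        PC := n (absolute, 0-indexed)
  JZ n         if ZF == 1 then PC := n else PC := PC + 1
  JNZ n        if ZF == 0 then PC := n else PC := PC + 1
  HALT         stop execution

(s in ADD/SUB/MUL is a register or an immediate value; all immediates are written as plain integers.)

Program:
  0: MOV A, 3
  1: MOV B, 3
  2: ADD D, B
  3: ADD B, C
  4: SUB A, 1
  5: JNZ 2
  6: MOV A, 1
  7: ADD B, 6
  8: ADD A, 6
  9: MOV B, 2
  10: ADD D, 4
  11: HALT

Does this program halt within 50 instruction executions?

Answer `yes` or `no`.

Answer: yes

Derivation:
Step 1: PC=0 exec 'MOV A, 3'. After: A=3 B=0 C=0 D=0 ZF=0 PC=1
Step 2: PC=1 exec 'MOV B, 3'. After: A=3 B=3 C=0 D=0 ZF=0 PC=2
Step 3: PC=2 exec 'ADD D, B'. After: A=3 B=3 C=0 D=3 ZF=0 PC=3
Step 4: PC=3 exec 'ADD B, C'. After: A=3 B=3 C=0 D=3 ZF=0 PC=4
Step 5: PC=4 exec 'SUB A, 1'. After: A=2 B=3 C=0 D=3 ZF=0 PC=5
Step 6: PC=5 exec 'JNZ 2'. After: A=2 B=3 C=0 D=3 ZF=0 PC=2
Step 7: PC=2 exec 'ADD D, B'. After: A=2 B=3 C=0 D=6 ZF=0 PC=3
Step 8: PC=3 exec 'ADD B, C'. After: A=2 B=3 C=0 D=6 ZF=0 PC=4
Step 9: PC=4 exec 'SUB A, 1'. After: A=1 B=3 C=0 D=6 ZF=0 PC=5
Step 10: PC=5 exec 'JNZ 2'. After: A=1 B=3 C=0 D=6 ZF=0 PC=2
Step 11: PC=2 exec 'ADD D, B'. After: A=1 B=3 C=0 D=9 ZF=0 PC=3
Step 12: PC=3 exec 'ADD B, C'. After: A=1 B=3 C=0 D=9 ZF=0 PC=4
Step 13: PC=4 exec 'SUB A, 1'. After: A=0 B=3 C=0 D=9 ZF=1 PC=5
Step 14: PC=5 exec 'JNZ 2'. After: A=0 B=3 C=0 D=9 ZF=1 PC=6
Step 15: PC=6 exec 'MOV A, 1'. After: A=1 B=3 C=0 D=9 ZF=1 PC=7
Step 16: PC=7 exec 'ADD B, 6'. After: A=1 B=9 C=0 D=9 ZF=0 PC=8
Step 17: PC=8 exec 'ADD A, 6'. After: A=7 B=9 C=0 D=9 ZF=0 PC=9
Step 18: PC=9 exec 'MOV B, 2'. After: A=7 B=2 C=0 D=9 ZF=0 PC=10
Step 19: PC=10 exec 'ADD D, 4'. After: A=7 B=2 C=0 D=13 ZF=0 PC=11
Step 20: PC=11 exec 'HALT'. After: A=7 B=2 C=0 D=13 ZF=0 PC=11 HALTED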